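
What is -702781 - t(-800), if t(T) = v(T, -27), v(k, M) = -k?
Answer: -703581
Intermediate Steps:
t(T) = -T
-702781 - t(-800) = -702781 - (-1)*(-800) = -702781 - 1*800 = -702781 - 800 = -703581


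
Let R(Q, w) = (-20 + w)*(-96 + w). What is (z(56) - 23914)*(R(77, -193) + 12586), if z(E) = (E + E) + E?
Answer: -1760599678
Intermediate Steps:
z(E) = 3*E (z(E) = 2*E + E = 3*E)
R(Q, w) = (-96 + w)*(-20 + w)
(z(56) - 23914)*(R(77, -193) + 12586) = (3*56 - 23914)*((1920 + (-193)² - 116*(-193)) + 12586) = (168 - 23914)*((1920 + 37249 + 22388) + 12586) = -23746*(61557 + 12586) = -23746*74143 = -1760599678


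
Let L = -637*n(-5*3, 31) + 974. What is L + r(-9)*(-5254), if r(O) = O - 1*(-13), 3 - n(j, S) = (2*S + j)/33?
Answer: -694510/33 ≈ -21046.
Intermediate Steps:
n(j, S) = 3 - 2*S/33 - j/33 (n(j, S) = 3 - (2*S + j)/33 = 3 - (j + 2*S)/33 = 3 - (j/33 + 2*S/33) = 3 + (-2*S/33 - j/33) = 3 - 2*S/33 - j/33)
r(O) = 13 + O (r(O) = O + 13 = 13 + O)
L = -982/33 (L = -637*(3 - 2/33*31 - (-5)*3/33) + 974 = -637*(3 - 62/33 - 1/33*(-15)) + 974 = -637*(3 - 62/33 + 5/11) + 974 = -637*52/33 + 974 = -33124/33 + 974 = -982/33 ≈ -29.758)
L + r(-9)*(-5254) = -982/33 + (13 - 9)*(-5254) = -982/33 + 4*(-5254) = -982/33 - 21016 = -694510/33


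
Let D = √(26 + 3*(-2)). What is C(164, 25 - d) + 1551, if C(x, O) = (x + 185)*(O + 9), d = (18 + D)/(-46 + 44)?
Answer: 16558 + 349*√5 ≈ 17338.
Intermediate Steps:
D = 2*√5 (D = √(26 - 6) = √20 = 2*√5 ≈ 4.4721)
d = -9 - √5 (d = (18 + 2*√5)/(-46 + 44) = (18 + 2*√5)/(-2) = (18 + 2*√5)*(-½) = -9 - √5 ≈ -11.236)
C(x, O) = (9 + O)*(185 + x) (C(x, O) = (185 + x)*(9 + O) = (9 + O)*(185 + x))
C(164, 25 - d) + 1551 = (1665 + 9*164 + 185*(25 - (-9 - √5)) + (25 - (-9 - √5))*164) + 1551 = (1665 + 1476 + 185*(25 + (9 + √5)) + (25 + (9 + √5))*164) + 1551 = (1665 + 1476 + 185*(34 + √5) + (34 + √5)*164) + 1551 = (1665 + 1476 + (6290 + 185*√5) + (5576 + 164*√5)) + 1551 = (15007 + 349*√5) + 1551 = 16558 + 349*√5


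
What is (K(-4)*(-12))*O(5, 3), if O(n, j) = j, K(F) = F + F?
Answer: 288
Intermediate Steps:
K(F) = 2*F
(K(-4)*(-12))*O(5, 3) = ((2*(-4))*(-12))*3 = -8*(-12)*3 = 96*3 = 288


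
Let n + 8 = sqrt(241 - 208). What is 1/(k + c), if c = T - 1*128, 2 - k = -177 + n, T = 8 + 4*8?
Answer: 3/296 + sqrt(33)/9768 ≈ 0.010723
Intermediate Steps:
T = 40 (T = 8 + 32 = 40)
n = -8 + sqrt(33) (n = -8 + sqrt(241 - 208) = -8 + sqrt(33) ≈ -2.2554)
k = 187 - sqrt(33) (k = 2 - (-177 + (-8 + sqrt(33))) = 2 - (-185 + sqrt(33)) = 2 + (185 - sqrt(33)) = 187 - sqrt(33) ≈ 181.26)
c = -88 (c = 40 - 1*128 = 40 - 128 = -88)
1/(k + c) = 1/((187 - sqrt(33)) - 88) = 1/(99 - sqrt(33))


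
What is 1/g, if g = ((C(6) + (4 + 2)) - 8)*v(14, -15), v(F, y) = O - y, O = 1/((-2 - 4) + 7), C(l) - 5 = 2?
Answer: 1/80 ≈ 0.012500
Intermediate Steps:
C(l) = 7 (C(l) = 5 + 2 = 7)
O = 1 (O = 1/(-6 + 7) = 1/1 = 1)
v(F, y) = 1 - y
g = 80 (g = ((7 + (4 + 2)) - 8)*(1 - 1*(-15)) = ((7 + 6) - 8)*(1 + 15) = (13 - 8)*16 = 5*16 = 80)
1/g = 1/80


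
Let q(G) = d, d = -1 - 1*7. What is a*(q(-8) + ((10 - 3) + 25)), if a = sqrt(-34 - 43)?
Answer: 24*I*sqrt(77) ≈ 210.6*I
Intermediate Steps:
d = -8 (d = -1 - 7 = -8)
q(G) = -8
a = I*sqrt(77) (a = sqrt(-77) = I*sqrt(77) ≈ 8.775*I)
a*(q(-8) + ((10 - 3) + 25)) = (I*sqrt(77))*(-8 + ((10 - 3) + 25)) = (I*sqrt(77))*(-8 + (7 + 25)) = (I*sqrt(77))*(-8 + 32) = (I*sqrt(77))*24 = 24*I*sqrt(77)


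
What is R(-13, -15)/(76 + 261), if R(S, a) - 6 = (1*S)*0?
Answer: 6/337 ≈ 0.017804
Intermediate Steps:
R(S, a) = 6 (R(S, a) = 6 + (1*S)*0 = 6 + S*0 = 6 + 0 = 6)
R(-13, -15)/(76 + 261) = 6/(76 + 261) = 6/337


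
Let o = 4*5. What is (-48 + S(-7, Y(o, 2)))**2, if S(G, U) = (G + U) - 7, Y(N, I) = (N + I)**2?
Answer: 178084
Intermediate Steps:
o = 20
Y(N, I) = (I + N)**2
S(G, U) = -7 + G + U
(-48 + S(-7, Y(o, 2)))**2 = (-48 + (-7 - 7 + (2 + 20)**2))**2 = (-48 + (-7 - 7 + 22**2))**2 = (-48 + (-7 - 7 + 484))**2 = (-48 + 470)**2 = 422**2 = 178084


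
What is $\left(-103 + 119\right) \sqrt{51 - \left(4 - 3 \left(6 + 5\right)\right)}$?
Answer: $64 \sqrt{5} \approx 143.11$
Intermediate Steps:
$\left(-103 + 119\right) \sqrt{51 - \left(4 - 3 \left(6 + 5\right)\right)} = 16 \sqrt{51 + \left(3 \cdot 11 - 4\right)} = 16 \sqrt{51 + \left(33 - 4\right)} = 16 \sqrt{51 + 29} = 16 \sqrt{80} = 16 \cdot 4 \sqrt{5} = 64 \sqrt{5}$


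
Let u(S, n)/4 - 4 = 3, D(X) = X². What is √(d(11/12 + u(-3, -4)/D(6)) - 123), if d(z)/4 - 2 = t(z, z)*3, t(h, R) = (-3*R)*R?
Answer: I*√7861/6 ≈ 14.777*I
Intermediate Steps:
u(S, n) = 28 (u(S, n) = 16 + 4*3 = 16 + 12 = 28)
t(h, R) = -3*R²
d(z) = 8 - 36*z² (d(z) = 8 + 4*(-3*z²*3) = 8 + 4*(-9*z²) = 8 - 36*z²)
√(d(11/12 + u(-3, -4)/D(6)) - 123) = √((8 - 36*(11/12 + 28/(6²))²) - 123) = √((8 - 36*(11*(1/12) + 28/36)²) - 123) = √((8 - 36*(11/12 + 28*(1/36))²) - 123) = √((8 - 36*(11/12 + 7/9)²) - 123) = √((8 - 36*(61/36)²) - 123) = √((8 - 36*3721/1296) - 123) = √((8 - 3721/36) - 123) = √(-3433/36 - 123) = √(-7861/36) = I*√7861/6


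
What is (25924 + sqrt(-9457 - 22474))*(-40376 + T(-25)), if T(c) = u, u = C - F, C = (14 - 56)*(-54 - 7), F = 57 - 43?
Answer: -980653072 - 37828*I*sqrt(31931) ≈ -9.8065e+8 - 6.7596e+6*I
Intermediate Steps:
F = 14
C = 2562 (C = -42*(-61) = 2562)
u = 2548 (u = 2562 - 1*14 = 2562 - 14 = 2548)
T(c) = 2548
(25924 + sqrt(-9457 - 22474))*(-40376 + T(-25)) = (25924 + sqrt(-9457 - 22474))*(-40376 + 2548) = (25924 + sqrt(-31931))*(-37828) = (25924 + I*sqrt(31931))*(-37828) = -980653072 - 37828*I*sqrt(31931)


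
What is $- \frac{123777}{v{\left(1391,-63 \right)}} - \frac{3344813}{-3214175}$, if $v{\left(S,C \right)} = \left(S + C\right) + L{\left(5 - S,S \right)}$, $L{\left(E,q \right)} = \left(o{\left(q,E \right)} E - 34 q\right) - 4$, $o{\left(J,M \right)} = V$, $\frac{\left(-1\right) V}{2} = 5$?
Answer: $\frac{101048576881}{20641431850} \approx 4.8954$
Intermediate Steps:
$V = -10$ ($V = \left(-2\right) 5 = -10$)
$o{\left(J,M \right)} = -10$
$L{\left(E,q \right)} = -4 - 34 q - 10 E$ ($L{\left(E,q \right)} = \left(- 10 E - 34 q\right) - 4 = \left(- 34 q - 10 E\right) - 4 = -4 - 34 q - 10 E$)
$v{\left(S,C \right)} = -54 + C - 23 S$ ($v{\left(S,C \right)} = \left(S + C\right) - \left(4 + 10 \left(5 - S\right) + 34 S\right) = \left(C + S\right) - \left(54 + 24 S\right) = -54 + C - 23 S$)
$- \frac{123777}{v{\left(1391,-63 \right)}} - \frac{3344813}{-3214175} = - \frac{123777}{-54 - 63 - 31993} - \frac{3344813}{-3214175} = - \frac{123777}{-54 - 63 - 31993} - - \frac{3344813}{3214175} = - \frac{123777}{-32110} + \frac{3344813}{3214175} = \left(-123777\right) \left(- \frac{1}{32110}\right) + \frac{3344813}{3214175} = \frac{123777}{32110} + \frac{3344813}{3214175} = \frac{101048576881}{20641431850}$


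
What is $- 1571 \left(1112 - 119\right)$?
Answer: $-1560003$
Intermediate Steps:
$- 1571 \left(1112 - 119\right) = \left(-1571\right) 993 = -1560003$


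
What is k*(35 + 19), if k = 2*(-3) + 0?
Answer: -324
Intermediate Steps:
k = -6 (k = -6 + 0 = -6)
k*(35 + 19) = -6*(35 + 19) = -6*54 = -324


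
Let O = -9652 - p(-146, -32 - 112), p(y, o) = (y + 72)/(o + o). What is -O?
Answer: 1389925/144 ≈ 9652.3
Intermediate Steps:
p(y, o) = (72 + y)/(2*o) (p(y, o) = (72 + y)/((2*o)) = (72 + y)*(1/(2*o)) = (72 + y)/(2*o))
O = -1389925/144 (O = -9652 - (72 - 146)/(2*(-32 - 112)) = -9652 - (-74)/(2*(-144)) = -9652 - (-1)*(-74)/(2*144) = -9652 - 1*37/144 = -9652 - 37/144 = -1389925/144 ≈ -9652.3)
-O = -1*(-1389925/144) = 1389925/144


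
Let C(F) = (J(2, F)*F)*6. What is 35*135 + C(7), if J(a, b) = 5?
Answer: 4935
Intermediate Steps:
C(F) = 30*F (C(F) = (5*F)*6 = 30*F)
35*135 + C(7) = 35*135 + 30*7 = 4725 + 210 = 4935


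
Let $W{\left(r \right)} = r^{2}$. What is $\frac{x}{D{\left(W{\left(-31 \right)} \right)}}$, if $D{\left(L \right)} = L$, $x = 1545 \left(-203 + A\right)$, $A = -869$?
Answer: $- \frac{1656240}{961} \approx -1723.5$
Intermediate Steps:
$x = -1656240$ ($x = 1545 \left(-203 - 869\right) = 1545 \left(-1072\right) = -1656240$)
$\frac{x}{D{\left(W{\left(-31 \right)} \right)}} = - \frac{1656240}{\left(-31\right)^{2}} = - \frac{1656240}{961}$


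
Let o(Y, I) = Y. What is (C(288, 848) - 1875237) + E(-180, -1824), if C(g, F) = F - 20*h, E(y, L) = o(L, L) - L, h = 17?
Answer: -1874729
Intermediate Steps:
E(y, L) = 0 (E(y, L) = L - L = 0)
C(g, F) = -340 + F (C(g, F) = F - 20*17 = F - 340 = -340 + F)
(C(288, 848) - 1875237) + E(-180, -1824) = ((-340 + 848) - 1875237) + 0 = (508 - 1875237) + 0 = -1874729 + 0 = -1874729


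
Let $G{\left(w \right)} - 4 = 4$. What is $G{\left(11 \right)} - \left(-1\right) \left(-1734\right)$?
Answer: $-1726$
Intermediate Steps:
$G{\left(w \right)} = 8$ ($G{\left(w \right)} = 4 + 4 = 8$)
$G{\left(11 \right)} - \left(-1\right) \left(-1734\right) = 8 - \left(-1\right) \left(-1734\right) = 8 - 1734 = -1726$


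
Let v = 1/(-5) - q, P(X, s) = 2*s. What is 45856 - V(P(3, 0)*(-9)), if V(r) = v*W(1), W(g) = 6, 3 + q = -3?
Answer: 229106/5 ≈ 45821.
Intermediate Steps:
q = -6 (q = -3 - 3 = -6)
v = 29/5 (v = 1/(-5) - 1*(-6) = -1/5 + 6 = 29/5 ≈ 5.8000)
V(r) = 174/5 (V(r) = (29/5)*6 = 174/5)
45856 - V(P(3, 0)*(-9)) = 45856 - 1*174/5 = 45856 - 174/5 = 229106/5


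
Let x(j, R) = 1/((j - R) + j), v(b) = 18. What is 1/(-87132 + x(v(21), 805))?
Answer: -769/67004509 ≈ -1.1477e-5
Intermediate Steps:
x(j, R) = 1/(-R + 2*j)
1/(-87132 + x(v(21), 805)) = 1/(-87132 + 1/(-1*805 + 2*18)) = 1/(-87132 + 1/(-805 + 36)) = 1/(-87132 + 1/(-769)) = 1/(-87132 - 1/769) = 1/(-67004509/769) = -769/67004509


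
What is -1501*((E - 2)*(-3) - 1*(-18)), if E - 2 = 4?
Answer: -9006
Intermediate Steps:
E = 6 (E = 2 + 4 = 6)
-1501*((E - 2)*(-3) - 1*(-18)) = -1501*((6 - 2)*(-3) - 1*(-18)) = -1501*(4*(-3) + 18) = -1501*(-12 + 18) = -1501*6 = -9006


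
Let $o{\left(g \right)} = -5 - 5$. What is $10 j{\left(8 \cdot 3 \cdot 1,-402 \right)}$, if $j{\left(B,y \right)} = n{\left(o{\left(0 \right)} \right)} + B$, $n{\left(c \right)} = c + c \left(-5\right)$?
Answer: $640$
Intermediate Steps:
$o{\left(g \right)} = -10$
$n{\left(c \right)} = - 4 c$ ($n{\left(c \right)} = c - 5 c = - 4 c$)
$j{\left(B,y \right)} = 40 + B$ ($j{\left(B,y \right)} = \left(-4\right) \left(-10\right) + B = 40 + B$)
$10 j{\left(8 \cdot 3 \cdot 1,-402 \right)} = 10 \left(40 + 8 \cdot 3 \cdot 1\right) = 10 \left(40 + 24 \cdot 1\right) = 10 \left(40 + 24\right) = 10 \cdot 64 = 640$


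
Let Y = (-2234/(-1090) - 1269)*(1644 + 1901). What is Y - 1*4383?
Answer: -490033739/109 ≈ -4.4957e+6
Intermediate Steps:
Y = -489555992/109 (Y = (-2234*(-1/1090) - 1269)*3545 = (1117/545 - 1269)*3545 = -690488/545*3545 = -489555992/109 ≈ -4.4913e+6)
Y - 1*4383 = -489555992/109 - 1*4383 = -489555992/109 - 4383 = -490033739/109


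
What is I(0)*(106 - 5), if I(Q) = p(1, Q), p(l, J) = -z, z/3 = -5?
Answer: 1515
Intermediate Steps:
z = -15 (z = 3*(-5) = -15)
p(l, J) = 15 (p(l, J) = -1*(-15) = 15)
I(Q) = 15
I(0)*(106 - 5) = 15*(106 - 5) = 15*101 = 1515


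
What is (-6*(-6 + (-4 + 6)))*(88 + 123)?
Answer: 5064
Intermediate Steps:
(-6*(-6 + (-4 + 6)))*(88 + 123) = -6*(-6 + 2)*211 = -6*(-4)*211 = 24*211 = 5064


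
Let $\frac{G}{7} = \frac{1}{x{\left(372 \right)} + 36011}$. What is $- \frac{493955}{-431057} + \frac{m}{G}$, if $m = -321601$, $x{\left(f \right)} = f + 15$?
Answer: $- \frac{65529806830813}{39187} \approx -1.6722 \cdot 10^{9}$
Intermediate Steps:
$x{\left(f \right)} = 15 + f$
$G = \frac{7}{36398}$ ($G = \frac{7}{\left(15 + 372\right) + 36011} = \frac{7}{387 + 36011} = \frac{7}{36398} \approx 0.00019232$)
$- \frac{493955}{-431057} + \frac{m}{G} = - \frac{493955}{-431057} - \frac{321601}{\frac{7}{36398}} = \left(-493955\right) \left(- \frac{1}{431057}\right) - 1672233314 = \frac{44905}{39187} - 1672233314 = - \frac{65529806830813}{39187}$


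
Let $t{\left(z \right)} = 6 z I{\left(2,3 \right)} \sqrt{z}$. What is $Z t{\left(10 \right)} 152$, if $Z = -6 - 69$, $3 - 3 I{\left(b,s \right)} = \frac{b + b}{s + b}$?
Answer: $- 501600 \sqrt{10} \approx -1.5862 \cdot 10^{6}$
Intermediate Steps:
$I{\left(b,s \right)} = 1 - \frac{2 b}{3 \left(b + s\right)}$ ($I{\left(b,s \right)} = 1 - \frac{\left(b + b\right) \frac{1}{s + b}}{3} = 1 - \frac{2 b \frac{1}{b + s}}{3} = 1 - \frac{2 b}{3 \left(b + s\right)}$)
$t{\left(z \right)} = \frac{22 z^{\frac{3}{2}}}{5}$ ($t{\left(z \right)} = 6 z \frac{3 + \frac{1}{3} \cdot 2}{2 + 3} \sqrt{z} = 6 z \frac{3 + \frac{2}{3}}{5} \sqrt{z} = 6 z \frac{1}{5} \cdot \frac{11}{3} \sqrt{z} = 6 z \frac{11 \sqrt{z}}{15} = \frac{22 z^{\frac{3}{2}}}{5}$)
$Z = -75$ ($Z = -6 - 69 = -75$)
$Z t{\left(10 \right)} 152 = - 75 \frac{22 \cdot 10^{\frac{3}{2}}}{5} \cdot 152 = - 75 \frac{22 \cdot 10 \sqrt{10}}{5} \cdot 152 = - 75 \cdot 44 \sqrt{10} \cdot 152 = - 3300 \sqrt{10} \cdot 152 = - 501600 \sqrt{10}$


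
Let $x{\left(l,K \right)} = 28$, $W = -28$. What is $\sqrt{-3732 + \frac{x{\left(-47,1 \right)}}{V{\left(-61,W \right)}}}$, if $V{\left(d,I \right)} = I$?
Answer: $i \sqrt{3733} \approx 61.098 i$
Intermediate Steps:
$\sqrt{-3732 + \frac{x{\left(-47,1 \right)}}{V{\left(-61,W \right)}}} = \sqrt{-3732 + \frac{28}{-28}} = \sqrt{-3732 + 28 \left(- \frac{1}{28}\right)} = \sqrt{-3732 - 1} = \sqrt{-3733} = i \sqrt{3733}$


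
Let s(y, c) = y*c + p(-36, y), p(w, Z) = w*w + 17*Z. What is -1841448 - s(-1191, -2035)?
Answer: -4246182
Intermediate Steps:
p(w, Z) = w² + 17*Z
s(y, c) = 1296 + 17*y + c*y (s(y, c) = y*c + ((-36)² + 17*y) = c*y + (1296 + 17*y) = 1296 + 17*y + c*y)
-1841448 - s(-1191, -2035) = -1841448 - (1296 + 17*(-1191) - 2035*(-1191)) = -1841448 - (1296 - 20247 + 2423685) = -1841448 - 1*2404734 = -1841448 - 2404734 = -4246182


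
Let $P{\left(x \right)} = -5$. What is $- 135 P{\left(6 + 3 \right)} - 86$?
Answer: $589$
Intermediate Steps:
$- 135 P{\left(6 + 3 \right)} - 86 = \left(-135\right) \left(-5\right) - 86 = 675 - 86 = 589$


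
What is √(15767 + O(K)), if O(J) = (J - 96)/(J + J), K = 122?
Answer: √234677614/122 ≈ 125.57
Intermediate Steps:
O(J) = (-96 + J)/(2*J) (O(J) = (-96 + J)/((2*J)) = (-96 + J)*(1/(2*J)) = (-96 + J)/(2*J))
√(15767 + O(K)) = √(15767 + (½)*(-96 + 122)/122) = √(15767 + (½)*(1/122)*26) = √(15767 + 13/122) = √(1923587/122) = √234677614/122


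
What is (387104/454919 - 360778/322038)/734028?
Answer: -19731284515/53767993223242908 ≈ -3.6697e-7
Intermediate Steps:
(387104/454919 - 360778/322038)/734028 = (387104*(1/454919) - 360778*1/322038)*(1/734028) = (387104/454919 - 180389/161019)*(1/734028) = -19731284515/73250602461*1/734028 = -19731284515/53767993223242908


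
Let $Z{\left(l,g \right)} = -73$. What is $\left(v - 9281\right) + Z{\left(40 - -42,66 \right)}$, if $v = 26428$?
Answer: $17074$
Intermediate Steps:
$\left(v - 9281\right) + Z{\left(40 - -42,66 \right)} = \left(26428 - 9281\right) - 73 = 17147 - 73 = 17074$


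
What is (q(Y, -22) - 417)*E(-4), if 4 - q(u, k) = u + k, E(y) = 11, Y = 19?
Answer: -4510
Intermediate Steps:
q(u, k) = 4 - k - u (q(u, k) = 4 - (u + k) = 4 - (k + u) = 4 + (-k - u) = 4 - k - u)
(q(Y, -22) - 417)*E(-4) = ((4 - 1*(-22) - 1*19) - 417)*11 = ((4 + 22 - 19) - 417)*11 = (7 - 417)*11 = -410*11 = -4510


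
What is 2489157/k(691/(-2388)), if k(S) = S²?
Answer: 14194527315408/477481 ≈ 2.9728e+7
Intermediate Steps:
2489157/k(691/(-2388)) = 2489157/((691/(-2388))²) = 2489157/((691*(-1/2388))²) = 2489157/((-691/2388)²) = 2489157/(477481/5702544) = 2489157*(5702544/477481) = 14194527315408/477481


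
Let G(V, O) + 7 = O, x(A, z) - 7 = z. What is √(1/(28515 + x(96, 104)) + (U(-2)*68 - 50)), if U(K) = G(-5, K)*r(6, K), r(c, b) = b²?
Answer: I*√2046980765622/28626 ≈ 49.98*I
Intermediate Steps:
x(A, z) = 7 + z
G(V, O) = -7 + O
U(K) = K²*(-7 + K) (U(K) = (-7 + K)*K² = K²*(-7 + K))
√(1/(28515 + x(96, 104)) + (U(-2)*68 - 50)) = √(1/(28515 + (7 + 104)) + (((-2)²*(-7 - 2))*68 - 50)) = √(1/(28515 + 111) + ((4*(-9))*68 - 50)) = √(1/28626 + (-36*68 - 50)) = √(1/28626 + (-2448 - 50)) = √(1/28626 - 2498) = √(-71507747/28626) = I*√2046980765622/28626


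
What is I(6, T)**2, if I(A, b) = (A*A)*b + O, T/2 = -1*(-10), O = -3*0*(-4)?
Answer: 518400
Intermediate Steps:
O = 0 (O = 0*(-4) = 0)
T = 20 (T = 2*(-1*(-10)) = 2*10 = 20)
I(A, b) = b*A**2 (I(A, b) = (A*A)*b + 0 = A**2*b + 0 = b*A**2 + 0 = b*A**2)
I(6, T)**2 = (20*6**2)**2 = (20*36)**2 = 720**2 = 518400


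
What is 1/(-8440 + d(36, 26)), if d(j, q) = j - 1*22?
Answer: -1/8426 ≈ -0.00011868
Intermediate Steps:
d(j, q) = -22 + j (d(j, q) = j - 22 = -22 + j)
1/(-8440 + d(36, 26)) = 1/(-8440 + (-22 + 36)) = 1/(-8440 + 14) = 1/(-8426) = -1/8426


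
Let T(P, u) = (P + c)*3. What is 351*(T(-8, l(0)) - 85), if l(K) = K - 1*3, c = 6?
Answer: -31941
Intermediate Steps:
l(K) = -3 + K (l(K) = K - 3 = -3 + K)
T(P, u) = 18 + 3*P (T(P, u) = (P + 6)*3 = (6 + P)*3 = 18 + 3*P)
351*(T(-8, l(0)) - 85) = 351*((18 + 3*(-8)) - 85) = 351*((18 - 24) - 85) = 351*(-6 - 85) = 351*(-91) = -31941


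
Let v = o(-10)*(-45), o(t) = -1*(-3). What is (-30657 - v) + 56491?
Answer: 25969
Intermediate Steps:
o(t) = 3
v = -135 (v = 3*(-45) = -135)
(-30657 - v) + 56491 = (-30657 - 1*(-135)) + 56491 = (-30657 + 135) + 56491 = -30522 + 56491 = 25969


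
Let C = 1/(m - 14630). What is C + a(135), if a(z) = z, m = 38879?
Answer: 3273616/24249 ≈ 135.00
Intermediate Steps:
C = 1/24249 (C = 1/(38879 - 14630) = 1/24249 ≈ 4.1239e-5)
C + a(135) = 1/24249 + 135 = 3273616/24249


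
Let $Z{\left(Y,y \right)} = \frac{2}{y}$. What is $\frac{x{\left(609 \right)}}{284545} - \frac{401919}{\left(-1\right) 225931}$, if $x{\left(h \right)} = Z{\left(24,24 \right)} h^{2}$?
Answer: $\frac{485387339157}{257150145580} \approx 1.8876$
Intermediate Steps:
$x{\left(h \right)} = \frac{h^{2}}{12}$ ($x{\left(h \right)} = \frac{2}{24} h^{2} = 2 \cdot \frac{1}{24} h^{2} = \frac{h^{2}}{12}$)
$\frac{x{\left(609 \right)}}{284545} - \frac{401919}{\left(-1\right) 225931} = \frac{\frac{1}{12} \cdot 609^{2}}{284545} - \frac{401919}{\left(-1\right) 225931} = \frac{1}{12} \cdot 370881 \cdot \frac{1}{284545} - \frac{401919}{-225931} = \frac{123627}{4} \cdot \frac{1}{284545} - - \frac{401919}{225931} = \frac{123627}{1138180} + \frac{401919}{225931} = \frac{485387339157}{257150145580}$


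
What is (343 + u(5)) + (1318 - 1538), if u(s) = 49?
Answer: 172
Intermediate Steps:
(343 + u(5)) + (1318 - 1538) = (343 + 49) + (1318 - 1538) = 392 - 220 = 172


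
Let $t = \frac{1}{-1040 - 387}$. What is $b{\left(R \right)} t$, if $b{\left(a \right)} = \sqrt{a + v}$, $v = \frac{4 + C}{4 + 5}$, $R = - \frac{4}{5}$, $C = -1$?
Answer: $- \frac{i \sqrt{105}}{21405} \approx - 0.00047872 i$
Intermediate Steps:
$R = - \frac{4}{5}$ ($R = \left(-4\right) \frac{1}{5} = - \frac{4}{5} \approx -0.8$)
$t = - \frac{1}{1427}$ ($t = \frac{1}{-1427} = - \frac{1}{1427} \approx -0.00070077$)
$v = \frac{1}{3}$ ($v = \frac{4 - 1}{4 + 5} = \frac{3}{9} = 3 \cdot \frac{1}{9} = \frac{1}{3} \approx 0.33333$)
$b{\left(a \right)} = \sqrt{\frac{1}{3} + a}$ ($b{\left(a \right)} = \sqrt{a + \frac{1}{3}} = \sqrt{\frac{1}{3} + a}$)
$b{\left(R \right)} t = \frac{\sqrt{3 + 9 \left(- \frac{4}{5}\right)}}{3} \left(- \frac{1}{1427}\right) = \frac{\sqrt{3 - \frac{36}{5}}}{3} \left(- \frac{1}{1427}\right) = \frac{\sqrt{- \frac{21}{5}}}{3} \left(- \frac{1}{1427}\right) = \frac{\frac{1}{5} i \sqrt{105}}{3} \left(- \frac{1}{1427}\right) = \frac{i \sqrt{105}}{15} \left(- \frac{1}{1427}\right) = - \frac{i \sqrt{105}}{21405}$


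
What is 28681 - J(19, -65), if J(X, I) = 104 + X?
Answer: 28558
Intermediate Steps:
28681 - J(19, -65) = 28681 - (104 + 19) = 28681 - 1*123 = 28681 - 123 = 28558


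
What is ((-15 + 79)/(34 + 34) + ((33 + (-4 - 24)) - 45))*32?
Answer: -21248/17 ≈ -1249.9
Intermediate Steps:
((-15 + 79)/(34 + 34) + ((33 + (-4 - 24)) - 45))*32 = (64/68 + ((33 - 28) - 45))*32 = (64*(1/68) + (5 - 45))*32 = (16/17 - 40)*32 = -664/17*32 = -21248/17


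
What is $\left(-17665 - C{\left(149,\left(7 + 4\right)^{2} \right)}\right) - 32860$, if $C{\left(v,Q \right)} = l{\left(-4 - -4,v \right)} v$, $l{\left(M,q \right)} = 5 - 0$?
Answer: $-51270$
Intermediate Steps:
$l{\left(M,q \right)} = 5$ ($l{\left(M,q \right)} = 5 + 0 = 5$)
$C{\left(v,Q \right)} = 5 v$
$\left(-17665 - C{\left(149,\left(7 + 4\right)^{2} \right)}\right) - 32860 = \left(-17665 - 5 \cdot 149\right) - 32860 = \left(-17665 - 745\right) - 32860 = -18410 - 32860 = -51270$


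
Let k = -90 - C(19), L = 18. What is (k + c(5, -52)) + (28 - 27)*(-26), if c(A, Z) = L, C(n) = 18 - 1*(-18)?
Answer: -134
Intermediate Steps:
C(n) = 36 (C(n) = 18 + 18 = 36)
c(A, Z) = 18
k = -126 (k = -90 - 1*36 = -90 - 36 = -126)
(k + c(5, -52)) + (28 - 27)*(-26) = (-126 + 18) + (28 - 27)*(-26) = -108 + 1*(-26) = -108 - 26 = -134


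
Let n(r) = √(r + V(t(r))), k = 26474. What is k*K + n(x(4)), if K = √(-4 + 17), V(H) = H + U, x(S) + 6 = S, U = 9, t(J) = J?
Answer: √5 + 26474*√13 ≈ 95456.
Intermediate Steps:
x(S) = -6 + S
V(H) = 9 + H (V(H) = H + 9 = 9 + H)
K = √13 ≈ 3.6056
n(r) = √(9 + 2*r) (n(r) = √(r + (9 + r)) = √(9 + 2*r))
k*K + n(x(4)) = 26474*√13 + √(9 + 2*(-6 + 4)) = 26474*√13 + √(9 + 2*(-2)) = 26474*√13 + √(9 - 4) = 26474*√13 + √5 = √5 + 26474*√13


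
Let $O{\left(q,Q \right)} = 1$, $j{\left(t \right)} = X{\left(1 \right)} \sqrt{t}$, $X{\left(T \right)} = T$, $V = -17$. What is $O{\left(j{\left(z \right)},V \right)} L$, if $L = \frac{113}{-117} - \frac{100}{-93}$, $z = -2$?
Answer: $\frac{397}{3627} \approx 0.10946$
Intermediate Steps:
$j{\left(t \right)} = \sqrt{t}$ ($j{\left(t \right)} = 1 \sqrt{t} = \sqrt{t}$)
$L = \frac{397}{3627}$ ($L = 113 \left(- \frac{1}{117}\right) - - \frac{100}{93} = - \frac{113}{117} + \frac{100}{93} = \frac{397}{3627} \approx 0.10946$)
$O{\left(j{\left(z \right)},V \right)} L = 1 \cdot \frac{397}{3627} = \frac{397}{3627}$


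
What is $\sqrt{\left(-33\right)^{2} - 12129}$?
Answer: $4 i \sqrt{690} \approx 105.07 i$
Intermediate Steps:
$\sqrt{\left(-33\right)^{2} - 12129} = \sqrt{1089 - 12129} = \sqrt{-11040} = 4 i \sqrt{690}$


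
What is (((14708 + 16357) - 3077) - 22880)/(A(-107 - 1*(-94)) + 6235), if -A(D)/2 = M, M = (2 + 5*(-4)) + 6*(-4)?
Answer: 5108/6319 ≈ 0.80836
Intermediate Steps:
M = -42 (M = (2 - 20) - 24 = -18 - 24 = -42)
A(D) = 84 (A(D) = -2*(-42) = 84)
(((14708 + 16357) - 3077) - 22880)/(A(-107 - 1*(-94)) + 6235) = (((14708 + 16357) - 3077) - 22880)/(84 + 6235) = ((31065 - 3077) - 22880)/6319 = (27988 - 22880)*(1/6319) = 5108*(1/6319) = 5108/6319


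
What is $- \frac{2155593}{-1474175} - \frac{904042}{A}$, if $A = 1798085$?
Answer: $\frac{508644664811}{530138390975} \approx 0.95946$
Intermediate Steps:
$- \frac{2155593}{-1474175} - \frac{904042}{A} = - \frac{2155593}{-1474175} - \frac{904042}{1798085} = \left(-2155593\right) \left(- \frac{1}{1474175}\right) - \frac{904042}{1798085} = \frac{2155593}{1474175} - \frac{904042}{1798085} = \frac{508644664811}{530138390975}$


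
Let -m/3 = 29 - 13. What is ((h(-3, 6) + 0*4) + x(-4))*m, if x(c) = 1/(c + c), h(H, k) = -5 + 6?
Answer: -42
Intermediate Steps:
h(H, k) = 1
x(c) = 1/(2*c)
m = -48 (m = -3*(29 - 13) = -3*16 = -48)
((h(-3, 6) + 0*4) + x(-4))*m = ((1 + 0*4) + (1/2)/(-4))*(-48) = ((1 + 0) + (1/2)*(-1/4))*(-48) = (1 - 1/8)*(-48) = (7/8)*(-48) = -42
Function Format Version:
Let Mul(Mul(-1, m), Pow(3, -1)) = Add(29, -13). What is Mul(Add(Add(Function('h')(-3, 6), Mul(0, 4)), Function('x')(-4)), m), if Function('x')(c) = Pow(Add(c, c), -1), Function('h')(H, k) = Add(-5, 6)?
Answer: -42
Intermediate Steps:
Function('h')(H, k) = 1
Function('x')(c) = Mul(Rational(1, 2), Pow(c, -1)) (Function('x')(c) = Pow(Mul(2, c), -1) = Mul(Rational(1, 2), Pow(c, -1)))
m = -48 (m = Mul(-3, Add(29, -13)) = Mul(-3, 16) = -48)
Mul(Add(Add(Function('h')(-3, 6), Mul(0, 4)), Function('x')(-4)), m) = Mul(Add(Add(1, Mul(0, 4)), Mul(Rational(1, 2), Pow(-4, -1))), -48) = Mul(Add(Add(1, 0), Mul(Rational(1, 2), Rational(-1, 4))), -48) = Mul(Add(1, Rational(-1, 8)), -48) = Mul(Rational(7, 8), -48) = -42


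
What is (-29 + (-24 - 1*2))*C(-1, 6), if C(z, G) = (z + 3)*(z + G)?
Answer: -550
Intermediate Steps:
C(z, G) = (3 + z)*(G + z)
(-29 + (-24 - 1*2))*C(-1, 6) = (-29 + (-24 - 1*2))*((-1)² + 3*6 + 3*(-1) + 6*(-1)) = (-29 + (-24 - 2))*(1 + 18 - 3 - 6) = (-29 - 26)*10 = -55*10 = -550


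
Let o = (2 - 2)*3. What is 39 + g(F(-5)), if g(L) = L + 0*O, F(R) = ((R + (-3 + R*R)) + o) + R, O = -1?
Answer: 51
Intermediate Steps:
o = 0 (o = 0*3 = 0)
F(R) = -3 + R² + 2*R (F(R) = ((R + (-3 + R*R)) + 0) + R = ((R + (-3 + R²)) + 0) + R = ((-3 + R + R²) + 0) + R = (-3 + R + R²) + R = -3 + R² + 2*R)
g(L) = L (g(L) = L + 0*(-1) = L + 0 = L)
39 + g(F(-5)) = 39 + (-3 + (-5)² + 2*(-5)) = 39 + (-3 + 25 - 10) = 39 + 12 = 51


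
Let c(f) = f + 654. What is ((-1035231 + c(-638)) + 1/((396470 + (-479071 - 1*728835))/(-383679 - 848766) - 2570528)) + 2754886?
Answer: 5447975456535674159/3168033569524 ≈ 1.7197e+6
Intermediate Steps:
c(f) = 654 + f
((-1035231 + c(-638)) + 1/((396470 + (-479071 - 1*728835))/(-383679 - 848766) - 2570528)) + 2754886 = ((-1035231 + (654 - 638)) + 1/((396470 + (-479071 - 1*728835))/(-383679 - 848766) - 2570528)) + 2754886 = ((-1035231 + 16) + 1/((396470 + (-479071 - 728835))/(-1232445) - 2570528)) + 2754886 = (-1035215 + 1/((396470 - 1207906)*(-1/1232445) - 2570528)) + 2754886 = (-1035215 + 1/(-811436*(-1/1232445) - 2570528)) + 2754886 = (-1035215 + 1/(811436/1232445 - 2570528)) + 2754886 = (-1035215 + 1/(-3168033569524/1232445)) + 2754886 = (-1035215 - 1232445/3168033569524) + 2754886 = -3279595871676020105/3168033569524 + 2754886 = 5447975456535674159/3168033569524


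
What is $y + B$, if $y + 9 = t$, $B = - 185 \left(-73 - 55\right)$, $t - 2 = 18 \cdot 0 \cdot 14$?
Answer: $23673$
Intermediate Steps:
$t = 2$ ($t = 2 + 18 \cdot 0 \cdot 14 = 2 + 0 \cdot 14 = 2 + 0 = 2$)
$B = 23680$ ($B = \left(-185\right) \left(-128\right) = 23680$)
$y = -7$ ($y = -9 + 2 = -7$)
$y + B = -7 + 23680 = 23673$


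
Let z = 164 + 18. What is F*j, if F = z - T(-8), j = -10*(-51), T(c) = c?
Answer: 96900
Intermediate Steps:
z = 182
j = 510
F = 190 (F = 182 - 1*(-8) = 182 + 8 = 190)
F*j = 190*510 = 96900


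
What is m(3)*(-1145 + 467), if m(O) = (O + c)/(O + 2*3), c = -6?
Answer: 226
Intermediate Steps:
m(O) = (-6 + O)/(6 + O) (m(O) = (O - 6)/(O + 2*3) = (-6 + O)/(O + 6) = (-6 + O)/(6 + O))
m(3)*(-1145 + 467) = ((-6 + 3)/(6 + 3))*(-1145 + 467) = (-3/9)*(-678) = ((⅑)*(-3))*(-678) = -⅓*(-678) = 226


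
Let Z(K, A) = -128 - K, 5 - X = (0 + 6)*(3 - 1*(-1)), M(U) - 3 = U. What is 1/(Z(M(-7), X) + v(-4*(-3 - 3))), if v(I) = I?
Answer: -1/100 ≈ -0.010000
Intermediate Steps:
M(U) = 3 + U
X = -19 (X = 5 - (0 + 6)*(3 - 1*(-1)) = 5 - 6*(3 + 1) = 5 - 6*4 = 5 - 1*24 = 5 - 24 = -19)
1/(Z(M(-7), X) + v(-4*(-3 - 3))) = 1/((-128 - (3 - 7)) - 4*(-3 - 3)) = 1/((-128 - 1*(-4)) - 4*(-6)) = 1/((-128 + 4) + 24) = 1/(-124 + 24) = 1/(-100) = -1/100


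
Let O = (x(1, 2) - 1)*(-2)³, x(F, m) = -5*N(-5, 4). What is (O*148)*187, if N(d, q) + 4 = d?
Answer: -9741952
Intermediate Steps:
N(d, q) = -4 + d
x(F, m) = 45 (x(F, m) = -5*(-4 - 5) = -5*(-9) = 45)
O = -352 (O = (45 - 1)*(-2)³ = 44*(-8) = -352)
(O*148)*187 = -352*148*187 = -52096*187 = -9741952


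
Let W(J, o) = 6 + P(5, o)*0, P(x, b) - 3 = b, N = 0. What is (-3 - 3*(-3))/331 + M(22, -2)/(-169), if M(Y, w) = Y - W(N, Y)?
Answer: -4282/55939 ≈ -0.076548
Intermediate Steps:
P(x, b) = 3 + b
W(J, o) = 6 (W(J, o) = 6 + (3 + o)*0 = 6 + 0 = 6)
M(Y, w) = -6 + Y (M(Y, w) = Y - 1*6 = Y - 6 = -6 + Y)
(-3 - 3*(-3))/331 + M(22, -2)/(-169) = (-3 - 3*(-3))/331 + (-6 + 22)/(-169) = (-3 + 9)*(1/331) + 16*(-1/169) = 6*(1/331) - 16/169 = 6/331 - 16/169 = -4282/55939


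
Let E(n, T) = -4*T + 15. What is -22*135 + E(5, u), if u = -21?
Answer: -2871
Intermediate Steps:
E(n, T) = 15 - 4*T
-22*135 + E(5, u) = -22*135 + (15 - 4*(-21)) = -2970 + (15 + 84) = -2970 + 99 = -2871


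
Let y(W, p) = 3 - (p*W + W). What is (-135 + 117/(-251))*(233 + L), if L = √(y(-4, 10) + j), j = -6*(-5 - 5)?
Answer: -7922466/251 - 34002*√107/251 ≈ -32965.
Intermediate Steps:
j = 60 (j = -6*(-10) = 60)
y(W, p) = 3 - W - W*p (y(W, p) = 3 - (W*p + W) = 3 - (W + W*p) = 3 + (-W - W*p) = 3 - W - W*p)
L = √107 (L = √((3 - 1*(-4) - 1*(-4)*10) + 60) = √((3 + 4 + 40) + 60) = √(47 + 60) = √107 ≈ 10.344)
(-135 + 117/(-251))*(233 + L) = (-135 + 117/(-251))*(233 + √107) = (-135 + 117*(-1/251))*(233 + √107) = (-135 - 117/251)*(233 + √107) = -34002*(233 + √107)/251 = -7922466/251 - 34002*√107/251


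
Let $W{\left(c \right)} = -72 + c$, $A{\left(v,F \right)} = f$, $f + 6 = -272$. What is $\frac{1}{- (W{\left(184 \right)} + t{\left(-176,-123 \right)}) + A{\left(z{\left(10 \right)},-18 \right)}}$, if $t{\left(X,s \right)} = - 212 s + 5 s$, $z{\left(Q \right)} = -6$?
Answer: $- \frac{1}{25851} \approx -3.8683 \cdot 10^{-5}$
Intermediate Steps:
$f = -278$ ($f = -6 - 272 = -278$)
$A{\left(v,F \right)} = -278$
$t{\left(X,s \right)} = - 207 s$
$\frac{1}{- (W{\left(184 \right)} + t{\left(-176,-123 \right)}) + A{\left(z{\left(10 \right)},-18 \right)}} = \frac{1}{- (\left(-72 + 184\right) - -25461) - 278} = \frac{1}{- (112 + 25461) - 278} = \frac{1}{\left(-1\right) 25573 - 278} = \frac{1}{-25573 - 278} = \frac{1}{-25851} = - \frac{1}{25851}$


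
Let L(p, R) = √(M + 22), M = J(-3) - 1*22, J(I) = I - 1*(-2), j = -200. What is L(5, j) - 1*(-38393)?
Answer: 38393 + I ≈ 38393.0 + 1.0*I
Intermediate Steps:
J(I) = 2 + I (J(I) = I + 2 = 2 + I)
M = -23 (M = (2 - 3) - 1*22 = -1 - 22 = -23)
L(p, R) = I (L(p, R) = √(-23 + 22) = √(-1) = I)
L(5, j) - 1*(-38393) = I - 1*(-38393) = I + 38393 = 38393 + I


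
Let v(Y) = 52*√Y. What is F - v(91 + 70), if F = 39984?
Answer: 39984 - 52*√161 ≈ 39324.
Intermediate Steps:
F - v(91 + 70) = 39984 - 52*√(91 + 70) = 39984 - 52*√161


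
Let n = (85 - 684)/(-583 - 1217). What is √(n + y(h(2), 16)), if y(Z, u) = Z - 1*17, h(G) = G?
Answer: I*√52802/60 ≈ 3.8298*I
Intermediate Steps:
y(Z, u) = -17 + Z (y(Z, u) = Z - 17 = -17 + Z)
n = 599/1800 (n = -599/(-1800) = -599*(-1/1800) = 599/1800 ≈ 0.33278)
√(n + y(h(2), 16)) = √(599/1800 + (-17 + 2)) = √(599/1800 - 15) = √(-26401/1800) = I*√52802/60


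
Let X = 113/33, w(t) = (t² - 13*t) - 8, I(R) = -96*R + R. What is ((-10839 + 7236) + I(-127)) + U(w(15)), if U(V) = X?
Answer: 279359/33 ≈ 8465.4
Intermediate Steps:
I(R) = -95*R
w(t) = -8 + t² - 13*t
X = 113/33 (X = 113*(1/33) = 113/33 ≈ 3.4242)
U(V) = 113/33
((-10839 + 7236) + I(-127)) + U(w(15)) = ((-10839 + 7236) - 95*(-127)) + 113/33 = (-3603 + 12065) + 113/33 = 8462 + 113/33 = 279359/33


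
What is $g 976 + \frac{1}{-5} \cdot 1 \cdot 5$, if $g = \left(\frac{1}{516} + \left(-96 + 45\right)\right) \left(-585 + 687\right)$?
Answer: $- \frac{218309283}{43} \approx -5.077 \cdot 10^{6}$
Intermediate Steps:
$g = - \frac{447355}{86}$ ($g = \left(\frac{1}{516} - 51\right) 102 = \left(- \frac{26315}{516}\right) 102 = - \frac{447355}{86} \approx -5201.8$)
$g 976 + \frac{1}{-5} \cdot 1 \cdot 5 = \left(- \frac{447355}{86}\right) 976 + \frac{1}{-5} \cdot 1 \cdot 5 = - \frac{218309240}{43} + \left(- \frac{1}{5}\right) 1 \cdot 5 = - \frac{218309240}{43} - 1 = - \frac{218309283}{43}$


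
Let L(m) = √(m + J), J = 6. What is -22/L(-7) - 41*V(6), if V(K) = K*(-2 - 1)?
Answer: 738 + 22*I ≈ 738.0 + 22.0*I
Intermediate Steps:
L(m) = √(6 + m) (L(m) = √(m + 6) = √(6 + m))
V(K) = -3*K (V(K) = K*(-3) = -3*K)
-22/L(-7) - 41*V(6) = -22/√(6 - 7) - (-123)*6 = -22*(-I) - 41*(-18) = -22*(-I) + 738 = -(-22)*I + 738 = 22*I + 738 = 738 + 22*I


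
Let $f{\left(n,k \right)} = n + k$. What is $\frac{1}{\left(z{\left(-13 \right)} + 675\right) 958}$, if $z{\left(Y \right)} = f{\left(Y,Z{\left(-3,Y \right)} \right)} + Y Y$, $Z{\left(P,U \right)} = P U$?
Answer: $\frac{1}{833460} \approx 1.1998 \cdot 10^{-6}$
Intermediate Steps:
$f{\left(n,k \right)} = k + n$
$z{\left(Y \right)} = Y^{2} - 2 Y$ ($z{\left(Y \right)} = \left(- 3 Y + Y\right) + Y Y = - 2 Y + Y^{2} = Y^{2} - 2 Y$)
$\frac{1}{\left(z{\left(-13 \right)} + 675\right) 958} = \frac{1}{\left(- 13 \left(-2 - 13\right) + 675\right) 958} = \frac{1}{\left(-13\right) \left(-15\right) + 675} \cdot \frac{1}{958} = \frac{1}{195 + 675} \cdot \frac{1}{958} = \frac{1}{870} \cdot \frac{1}{958} = \frac{1}{833460}$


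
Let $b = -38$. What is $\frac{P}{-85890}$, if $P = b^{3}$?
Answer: $\frac{27436}{42945} \approx 0.63886$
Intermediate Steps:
$P = -54872$ ($P = \left(-38\right)^{3} = -54872$)
$\frac{P}{-85890} = - \frac{54872}{-85890} = \left(-54872\right) \left(- \frac{1}{85890}\right) = \frac{27436}{42945}$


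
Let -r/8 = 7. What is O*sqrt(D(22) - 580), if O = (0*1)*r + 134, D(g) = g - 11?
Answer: 134*I*sqrt(569) ≈ 3196.4*I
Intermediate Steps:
r = -56 (r = -8*7 = -56)
D(g) = -11 + g
O = 134 (O = (0*1)*(-56) + 134 = 0*(-56) + 134 = 0 + 134 = 134)
O*sqrt(D(22) - 580) = 134*sqrt((-11 + 22) - 580) = 134*sqrt(11 - 580) = 134*sqrt(-569) = 134*(I*sqrt(569)) = 134*I*sqrt(569)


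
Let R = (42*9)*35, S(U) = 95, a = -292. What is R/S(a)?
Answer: 2646/19 ≈ 139.26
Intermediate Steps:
R = 13230 (R = 378*35 = 13230)
R/S(a) = 13230/95 = 13230*(1/95) = 2646/19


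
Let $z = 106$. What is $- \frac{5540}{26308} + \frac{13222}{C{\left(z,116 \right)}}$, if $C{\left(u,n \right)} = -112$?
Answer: $- \frac{43558107}{368312} \approx -118.26$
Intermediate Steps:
$- \frac{5540}{26308} + \frac{13222}{C{\left(z,116 \right)}} = - \frac{5540}{26308} + \frac{13222}{-112} = \left(-5540\right) \frac{1}{26308} + 13222 \left(- \frac{1}{112}\right) = - \frac{1385}{6577} - \frac{6611}{56} = - \frac{43558107}{368312}$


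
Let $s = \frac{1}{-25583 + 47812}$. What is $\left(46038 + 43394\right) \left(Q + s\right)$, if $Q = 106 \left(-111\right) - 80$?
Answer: $- \frac{23549657521656}{22229} \approx -1.0594 \cdot 10^{9}$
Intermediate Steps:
$s = \frac{1}{22229} \approx 4.4986 \cdot 10^{-5}$
$Q = -11846$ ($Q = -11766 - 80 = -11846$)
$\left(46038 + 43394\right) \left(Q + s\right) = \left(46038 + 43394\right) \left(-11846 + \frac{1}{22229}\right) = 89432 \left(- \frac{263324733}{22229}\right) = - \frac{23549657521656}{22229}$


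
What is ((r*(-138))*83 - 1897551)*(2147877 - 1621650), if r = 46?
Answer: -1275803156745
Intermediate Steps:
((r*(-138))*83 - 1897551)*(2147877 - 1621650) = ((46*(-138))*83 - 1897551)*(2147877 - 1621650) = (-6348*83 - 1897551)*526227 = (-526884 - 1897551)*526227 = -2424435*526227 = -1275803156745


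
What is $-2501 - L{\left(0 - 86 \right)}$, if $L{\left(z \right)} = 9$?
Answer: $-2510$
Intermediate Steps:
$-2501 - L{\left(0 - 86 \right)} = -2501 - 9 = -2510$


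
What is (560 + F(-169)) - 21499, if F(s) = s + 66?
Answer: -21042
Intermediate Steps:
F(s) = 66 + s
(560 + F(-169)) - 21499 = (560 + (66 - 169)) - 21499 = (560 - 103) - 21499 = 457 - 21499 = -21042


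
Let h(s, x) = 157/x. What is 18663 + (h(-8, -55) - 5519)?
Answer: 722763/55 ≈ 13141.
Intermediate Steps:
18663 + (h(-8, -55) - 5519) = 18663 + (157/(-55) - 5519) = 18663 + (157*(-1/55) - 5519) = 18663 + (-157/55 - 5519) = 18663 - 303702/55 = 722763/55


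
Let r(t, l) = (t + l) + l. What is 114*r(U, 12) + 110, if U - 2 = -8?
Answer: 2162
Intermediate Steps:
U = -6 (U = 2 - 8 = -6)
r(t, l) = t + 2*l (r(t, l) = (l + t) + l = t + 2*l)
114*r(U, 12) + 110 = 114*(-6 + 2*12) + 110 = 114*(-6 + 24) + 110 = 114*18 + 110 = 2052 + 110 = 2162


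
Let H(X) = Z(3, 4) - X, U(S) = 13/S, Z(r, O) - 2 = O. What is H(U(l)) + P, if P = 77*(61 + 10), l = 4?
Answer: 21879/4 ≈ 5469.8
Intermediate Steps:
Z(r, O) = 2 + O
P = 5467 (P = 77*71 = 5467)
H(X) = 6 - X (H(X) = (2 + 4) - X = 6 - X)
H(U(l)) + P = (6 - 13/4) + 5467 = 11/4 + 5467 = 21879/4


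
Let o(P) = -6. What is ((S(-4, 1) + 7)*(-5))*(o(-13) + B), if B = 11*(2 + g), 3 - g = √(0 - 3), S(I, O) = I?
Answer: -735 + 165*I*√3 ≈ -735.0 + 285.79*I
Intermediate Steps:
g = 3 - I*√3 (g = 3 - √(0 - 3) = 3 - √(-3) = 3 - I*√3 ≈ 3.0 - 1.732*I)
B = 55 - 11*I*√3 (B = 11*(2 + (3 - I*√3)) = 11*(5 - I*√3) = 55 - 11*I*√3 ≈ 55.0 - 19.053*I)
((S(-4, 1) + 7)*(-5))*(o(-13) + B) = ((-4 + 7)*(-5))*(-6 + (55 - 11*I*√3)) = (3*(-5))*(49 - 11*I*√3) = -15*(49 - 11*I*√3) = -735 + 165*I*√3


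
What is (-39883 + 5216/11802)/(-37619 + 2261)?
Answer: 235346975/208647558 ≈ 1.1280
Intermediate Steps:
(-39883 + 5216/11802)/(-37619 + 2261) = (-39883 + 5216*(1/11802))/(-35358) = (-39883 + 2608/5901)*(-1/35358) = -235346975/5901*(-1/35358) = 235346975/208647558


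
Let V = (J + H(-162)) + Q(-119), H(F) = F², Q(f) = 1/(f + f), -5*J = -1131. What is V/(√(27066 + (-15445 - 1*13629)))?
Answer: -31499533*I*√502/1194760 ≈ -590.71*I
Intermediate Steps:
J = 1131/5 (J = -⅕*(-1131) = 1131/5 ≈ 226.20)
Q(f) = 1/(2*f)
V = 31499533/1190 (V = (1131/5 + (-162)²) + (½)/(-119) = (1131/5 + 26244) + (½)*(-1/119) = 132351/5 - 1/238 = 31499533/1190 ≈ 26470.)
V/(√(27066 + (-15445 - 1*13629))) = 31499533/(1190*(√(27066 + (-15445 - 1*13629)))) = 31499533/(1190*(√(27066 + (-15445 - 13629)))) = 31499533/(1190*(√(27066 - 29074))) = 31499533/(1190*(√(-2008))) = 31499533/(1190*((2*I*√502))) = 31499533*(-I*√502/1004)/1190 = -31499533*I*√502/1194760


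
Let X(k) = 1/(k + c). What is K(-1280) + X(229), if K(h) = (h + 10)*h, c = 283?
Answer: 832307201/512 ≈ 1.6256e+6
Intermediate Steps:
X(k) = 1/(283 + k) (X(k) = 1/(k + 283) = 1/(283 + k))
K(h) = h*(10 + h) (K(h) = (10 + h)*h = h*(10 + h))
K(-1280) + X(229) = -1280*(10 - 1280) + 1/(283 + 229) = -1280*(-1270) + 1/512 = 1625600 + 1/512 = 832307201/512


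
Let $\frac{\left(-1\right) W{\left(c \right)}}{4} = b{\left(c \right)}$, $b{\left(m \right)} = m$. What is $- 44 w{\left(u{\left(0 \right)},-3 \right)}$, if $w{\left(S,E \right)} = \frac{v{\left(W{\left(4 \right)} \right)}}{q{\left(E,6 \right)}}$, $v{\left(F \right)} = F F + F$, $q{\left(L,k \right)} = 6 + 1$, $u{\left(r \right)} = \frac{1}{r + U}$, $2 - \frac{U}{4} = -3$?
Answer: $- \frac{10560}{7} \approx -1508.6$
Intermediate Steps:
$U = 20$ ($U = 8 - -12 = 8 + 12 = 20$)
$W{\left(c \right)} = - 4 c$
$u{\left(r \right)} = \frac{1}{20 + r}$ ($u{\left(r \right)} = \frac{1}{r + 20} = \frac{1}{20 + r}$)
$q{\left(L,k \right)} = 7$
$v{\left(F \right)} = F + F^{2}$ ($v{\left(F \right)} = F^{2} + F = F + F^{2}$)
$w{\left(S,E \right)} = \frac{240}{7}$ ($w{\left(S,E \right)} = \frac{\left(-4\right) 4 \left(1 - 16\right)}{7} = - 16 \left(1 - 16\right) \frac{1}{7} = \left(-16\right) \left(-15\right) \frac{1}{7} = 240 \cdot \frac{1}{7} = \frac{240}{7}$)
$- 44 w{\left(u{\left(0 \right)},-3 \right)} = \left(-44\right) \frac{240}{7} = - \frac{10560}{7}$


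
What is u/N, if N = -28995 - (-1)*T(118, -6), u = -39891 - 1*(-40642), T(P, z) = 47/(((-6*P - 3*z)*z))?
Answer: -3109140/120039253 ≈ -0.025901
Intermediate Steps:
T(P, z) = 47/(z*(-6*P - 3*z)) (T(P, z) = 47/((z*(-6*P - 3*z))) = 47*(1/(z*(-6*P - 3*z))) = 47/(z*(-6*P - 3*z)))
u = 751 (u = -39891 + 40642 = 751)
N = -120039253/4140 (N = -28995 - (-1)*(-47/3/(-6*(-6 + 2*118))) = -28995 - (-1)*(-47/3*(-1/6)/(-6 + 236)) = -28995 - (-1)*(-47/3*(-1/6)/230) = -28995 - (-1)*(-47/3*(-1/6)*1/230) = -28995 - (-1)*47/4140 = -28995 - 1*(-47/4140) = -28995 + 47/4140 = -120039253/4140 ≈ -28995.)
u/N = 751/(-120039253/4140) = 751*(-4140/120039253) = -3109140/120039253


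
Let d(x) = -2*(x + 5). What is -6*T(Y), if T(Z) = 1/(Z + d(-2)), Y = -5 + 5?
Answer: 1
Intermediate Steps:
Y = 0
d(x) = -10 - 2*x (d(x) = -2*(5 + x) = -10 - 2*x)
T(Z) = 1/(-6 + Z) (T(Z) = 1/(Z + (-10 - 2*(-2))) = 1/(Z + (-10 + 4)) = 1/(Z - 6) = 1/(-6 + Z))
-6*T(Y) = -6/(-6 + 0) = -6/(-6) = -6*(-⅙) = 1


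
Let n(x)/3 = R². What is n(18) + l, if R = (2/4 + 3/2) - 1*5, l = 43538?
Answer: 43565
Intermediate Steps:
R = -3 (R = (2*(¼) + 3*(½)) - 5 = (½ + 3/2) - 5 = 2 - 5 = -3)
n(x) = 27 (n(x) = 3*(-3)² = 3*9 = 27)
n(18) + l = 27 + 43538 = 43565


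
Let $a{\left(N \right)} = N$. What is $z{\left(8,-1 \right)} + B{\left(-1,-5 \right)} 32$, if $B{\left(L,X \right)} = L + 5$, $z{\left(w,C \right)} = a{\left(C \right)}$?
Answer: $127$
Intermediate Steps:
$z{\left(w,C \right)} = C$
$B{\left(L,X \right)} = 5 + L$
$z{\left(8,-1 \right)} + B{\left(-1,-5 \right)} 32 = -1 + \left(5 - 1\right) 32 = -1 + 4 \cdot 32 = -1 + 128 = 127$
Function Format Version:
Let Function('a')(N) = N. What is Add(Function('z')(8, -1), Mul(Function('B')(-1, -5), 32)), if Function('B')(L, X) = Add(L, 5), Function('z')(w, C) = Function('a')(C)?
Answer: 127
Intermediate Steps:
Function('z')(w, C) = C
Function('B')(L, X) = Add(5, L)
Add(Function('z')(8, -1), Mul(Function('B')(-1, -5), 32)) = Add(-1, Mul(Add(5, -1), 32)) = Add(-1, Mul(4, 32)) = Add(-1, 128) = 127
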